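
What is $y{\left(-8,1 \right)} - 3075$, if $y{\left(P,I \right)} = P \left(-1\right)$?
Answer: $-3067$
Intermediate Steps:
$y{\left(P,I \right)} = - P$
$y{\left(-8,1 \right)} - 3075 = \left(-1\right) \left(-8\right) - 3075 = 8 - 3075 = -3067$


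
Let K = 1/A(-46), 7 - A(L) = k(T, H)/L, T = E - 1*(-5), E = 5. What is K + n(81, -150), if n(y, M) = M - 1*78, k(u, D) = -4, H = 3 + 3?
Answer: -36229/159 ≈ -227.86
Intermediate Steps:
H = 6
T = 10 (T = 5 - 1*(-5) = 5 + 5 = 10)
n(y, M) = -78 + M (n(y, M) = M - 78 = -78 + M)
A(L) = 7 + 4/L (A(L) = 7 - (-4)/L = 7 + 4/L)
K = 23/159 (K = 1/(7 + 4/(-46)) = 1/(7 + 4*(-1/46)) = 1/(7 - 2/23) = 1/(159/23) = 23/159 ≈ 0.14465)
K + n(81, -150) = 23/159 + (-78 - 150) = 23/159 - 228 = -36229/159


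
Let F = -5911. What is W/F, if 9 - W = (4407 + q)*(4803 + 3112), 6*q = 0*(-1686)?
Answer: 34881396/5911 ≈ 5901.1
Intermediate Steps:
q = 0 (q = (0*(-1686))/6 = (⅙)*0 = 0)
W = -34881396 (W = 9 - (4407 + 0)*(4803 + 3112) = 9 - 4407*7915 = 9 - 1*34881405 = 9 - 34881405 = -34881396)
W/F = -34881396/(-5911) = -34881396*(-1/5911) = 34881396/5911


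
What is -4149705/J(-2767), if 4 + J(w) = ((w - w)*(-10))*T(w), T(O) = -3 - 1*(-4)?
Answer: 4149705/4 ≈ 1.0374e+6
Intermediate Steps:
T(O) = 1 (T(O) = -3 + 4 = 1)
J(w) = -4 (J(w) = -4 + ((w - w)*(-10))*1 = -4 + (0*(-10))*1 = -4 + 0*1 = -4 + 0 = -4)
-4149705/J(-2767) = -4149705/(-4) = -4149705*(-1/4) = 4149705/4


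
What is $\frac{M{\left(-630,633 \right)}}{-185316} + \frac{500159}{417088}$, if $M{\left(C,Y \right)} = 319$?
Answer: $\frac{23138603543}{19323269952} \approx 1.1974$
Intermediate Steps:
$\frac{M{\left(-630,633 \right)}}{-185316} + \frac{500159}{417088} = \frac{319}{-185316} + \frac{500159}{417088} = 319 \left(- \frac{1}{185316}\right) + 500159 \cdot \frac{1}{417088} = - \frac{319}{185316} + \frac{500159}{417088} = \frac{23138603543}{19323269952}$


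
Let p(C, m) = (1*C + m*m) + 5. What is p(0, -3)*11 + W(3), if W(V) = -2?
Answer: 152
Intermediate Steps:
p(C, m) = 5 + C + m² (p(C, m) = (C + m²) + 5 = 5 + C + m²)
p(0, -3)*11 + W(3) = (5 + 0 + (-3)²)*11 - 2 = (5 + 0 + 9)*11 - 2 = 14*11 - 2 = 154 - 2 = 152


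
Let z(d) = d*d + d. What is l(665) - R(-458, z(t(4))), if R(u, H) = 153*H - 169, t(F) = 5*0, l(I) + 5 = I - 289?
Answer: 540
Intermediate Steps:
l(I) = -294 + I (l(I) = -5 + (I - 289) = -5 + (-289 + I) = -294 + I)
t(F) = 0
z(d) = d + d² (z(d) = d² + d = d + d²)
R(u, H) = -169 + 153*H
l(665) - R(-458, z(t(4))) = (-294 + 665) - (-169 + 153*(0*(1 + 0))) = 371 - (-169 + 153*(0*1)) = 371 - (-169 + 153*0) = 371 - (-169 + 0) = 371 - 1*(-169) = 371 + 169 = 540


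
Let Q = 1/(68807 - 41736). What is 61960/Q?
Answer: 1677319160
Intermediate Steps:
Q = 1/27071 ≈ 3.6940e-5
61960/Q = 61960/(1/27071) = 61960*27071 = 1677319160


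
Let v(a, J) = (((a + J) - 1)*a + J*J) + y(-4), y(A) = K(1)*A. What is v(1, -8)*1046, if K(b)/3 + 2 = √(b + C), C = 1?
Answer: 83680 - 12552*√2 ≈ 65929.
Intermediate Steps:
K(b) = -6 + 3*√(1 + b) (K(b) = -6 + 3*√(b + 1) = -6 + 3*√(1 + b))
y(A) = A*(-6 + 3*√2) (y(A) = (-6 + 3*√(1 + 1))*A = (-6 + 3*√2)*A = A*(-6 + 3*√2))
v(a, J) = 24 + J² - 12*√2 + a*(-1 + J + a) (v(a, J) = (((a + J) - 1)*a + J*J) + 3*(-4)*(-2 + √2) = (((J + a) - 1)*a + J²) + (24 - 12*√2) = ((-1 + J + a)*a + J²) + (24 - 12*√2) = (a*(-1 + J + a) + J²) + (24 - 12*√2) = (J² + a*(-1 + J + a)) + (24 - 12*√2) = 24 + J² - 12*√2 + a*(-1 + J + a))
v(1, -8)*1046 = (24 + (-8)² + 1² - 1*1 - 12*√2 - 8*1)*1046 = (24 + 64 + 1 - 1 - 12*√2 - 8)*1046 = (80 - 12*√2)*1046 = 83680 - 12552*√2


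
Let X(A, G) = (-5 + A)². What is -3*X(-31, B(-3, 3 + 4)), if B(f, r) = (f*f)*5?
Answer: -3888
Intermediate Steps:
B(f, r) = 5*f² (B(f, r) = f²*5 = 5*f²)
-3*X(-31, B(-3, 3 + 4)) = -3*(-5 - 31)² = -3*(-36)² = -3*1296 = -3888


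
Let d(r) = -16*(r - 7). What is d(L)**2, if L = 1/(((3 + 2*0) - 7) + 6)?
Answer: 10816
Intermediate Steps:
L = 1/2 (L = 1/(((3 + 0) - 7) + 6) = 1/((3 - 7) + 6) = 1/(-4 + 6) = 1/2 ≈ 0.50000)
d(r) = 112 - 16*r (d(r) = -16*(-7 + r) = 112 - 16*r)
d(L)**2 = (112 - 16*1/2)**2 = (112 - 8)**2 = 104**2 = 10816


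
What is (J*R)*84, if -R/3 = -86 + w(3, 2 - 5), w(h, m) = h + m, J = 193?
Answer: 4182696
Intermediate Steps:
R = 258 (R = -3*(-86 + (3 + (2 - 5))) = -3*(-86 + (3 - 3)) = -3*(-86 + 0) = -3*(-86) = 258)
(J*R)*84 = (193*258)*84 = 49794*84 = 4182696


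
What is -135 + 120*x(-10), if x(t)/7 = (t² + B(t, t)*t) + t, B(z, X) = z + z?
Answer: 243465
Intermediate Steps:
B(z, X) = 2*z
x(t) = 7*t + 21*t² (x(t) = 7*((t² + (2*t)*t) + t) = 7*((t² + 2*t²) + t) = 7*(3*t² + t) = 7*(t + 3*t²) = 7*t + 21*t²)
-135 + 120*x(-10) = -135 + 120*(7*(-10)*(1 + 3*(-10))) = -135 + 120*(7*(-10)*(1 - 30)) = -135 + 120*(7*(-10)*(-29)) = -135 + 120*2030 = -135 + 243600 = 243465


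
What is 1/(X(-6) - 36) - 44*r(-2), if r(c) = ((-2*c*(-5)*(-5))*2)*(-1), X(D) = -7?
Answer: 378399/43 ≈ 8800.0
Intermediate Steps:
r(c) = 100*c (r(c) = ((-(-10)*c*(-5))*2)*(-1) = (((10*c)*(-5))*2)*(-1) = (-50*c*2)*(-1) = -100*c*(-1) = 100*c)
1/(X(-6) - 36) - 44*r(-2) = 1/(-7 - 36) - 4400*(-2) = 1/(-43) - 44*(-200) = -1/43 + 8800 = 378399/43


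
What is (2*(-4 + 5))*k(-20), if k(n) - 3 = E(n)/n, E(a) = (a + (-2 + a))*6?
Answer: 156/5 ≈ 31.200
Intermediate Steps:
E(a) = -12 + 12*a (E(a) = (-2 + 2*a)*6 = -12 + 12*a)
k(n) = 3 + (-12 + 12*n)/n
(2*(-4 + 5))*k(-20) = (2*(-4 + 5))*(15 - 12/(-20)) = (2*1)*(15 - 12*(-1/20)) = 2*(15 + ⅗) = 2*(78/5) = 156/5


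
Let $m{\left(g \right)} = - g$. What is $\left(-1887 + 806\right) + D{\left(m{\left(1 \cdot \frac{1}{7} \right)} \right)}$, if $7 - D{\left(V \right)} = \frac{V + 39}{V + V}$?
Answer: $-938$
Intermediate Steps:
$D{\left(V \right)} = 7 - \frac{39 + V}{2 V}$ ($D{\left(V \right)} = 7 - \frac{V + 39}{V + V} = 7 - \frac{39 + V}{2 V}$)
$\left(-1887 + 806\right) + D{\left(m{\left(1 \cdot \frac{1}{7} \right)} \right)} = \left(-1887 + 806\right) + \frac{13 \left(-3 - 1 \cdot \frac{1}{7}\right)}{2 \left(- \frac{1}{7}\right)} = -1081 + \frac{13 \left(-3 - 1 \cdot \frac{1}{7}\right)}{2 \left(- \frac{1}{7}\right)} = -1081 + \frac{13 \left(-3 - \frac{1}{7}\right)}{2 \left(\left(-1\right) \frac{1}{7}\right)} = -1081 + \frac{13 \left(-3 - \frac{1}{7}\right)}{2 \left(- \frac{1}{7}\right)} = -1081 + \frac{13}{2} \left(-7\right) \left(- \frac{22}{7}\right) = -1081 + 143 = -938$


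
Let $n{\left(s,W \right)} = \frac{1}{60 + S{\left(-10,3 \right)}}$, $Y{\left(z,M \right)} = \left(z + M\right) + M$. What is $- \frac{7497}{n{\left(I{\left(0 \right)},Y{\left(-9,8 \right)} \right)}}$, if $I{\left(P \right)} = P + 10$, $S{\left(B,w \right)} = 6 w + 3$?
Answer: $-607257$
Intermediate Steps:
$Y{\left(z,M \right)} = z + 2 M$ ($Y{\left(z,M \right)} = \left(M + z\right) + M = z + 2 M$)
$S{\left(B,w \right)} = 3 + 6 w$
$I{\left(P \right)} = 10 + P$
$n{\left(s,W \right)} = \frac{1}{81}$ ($n{\left(s,W \right)} = \frac{1}{60 + \left(3 + 6 \cdot 3\right)} = \frac{1}{60 + \left(3 + 18\right)} = \frac{1}{60 + 21} = \frac{1}{81}$)
$- \frac{7497}{n{\left(I{\left(0 \right)},Y{\left(-9,8 \right)} \right)}} = - 7497 \frac{1}{\frac{1}{81}} = \left(-7497\right) 81 = -607257$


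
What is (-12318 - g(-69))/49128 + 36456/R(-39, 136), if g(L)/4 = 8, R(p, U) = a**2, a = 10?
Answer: 223721921/614100 ≈ 364.31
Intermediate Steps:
R(p, U) = 100 (R(p, U) = 10**2 = 100)
g(L) = 32 (g(L) = 4*8 = 32)
(-12318 - g(-69))/49128 + 36456/R(-39, 136) = (-12318 - 1*32)/49128 + 36456/100 = (-12318 - 32)*(1/49128) + 36456*(1/100) = -12350*1/49128 + 9114/25 = -6175/24564 + 9114/25 = 223721921/614100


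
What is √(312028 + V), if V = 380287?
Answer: √692315 ≈ 832.05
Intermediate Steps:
√(312028 + V) = √(312028 + 380287) = √692315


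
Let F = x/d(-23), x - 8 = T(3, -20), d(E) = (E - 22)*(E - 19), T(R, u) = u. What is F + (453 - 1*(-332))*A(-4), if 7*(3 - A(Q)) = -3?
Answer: 121114/45 ≈ 2691.4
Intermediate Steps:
d(E) = (-22 + E)*(-19 + E)
x = -12 (x = 8 - 20 = -12)
A(Q) = 24/7 (A(Q) = 3 - ⅐*(-3) = 3 + 3/7 = 24/7)
F = -2/315 (F = -12/(418 + (-23)² - 41*(-23)) = -12/(418 + 529 + 943) = -12/1890 = -12*1/1890 = -2/315 ≈ -0.0063492)
F + (453 - 1*(-332))*A(-4) = -2/315 + (453 - 1*(-332))*(24/7) = -2/315 + (453 + 332)*(24/7) = -2/315 + 785*(24/7) = -2/315 + 18840/7 = 121114/45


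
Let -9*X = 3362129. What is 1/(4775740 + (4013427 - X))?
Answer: 9/82464632 ≈ 1.0914e-7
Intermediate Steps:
X = -3362129/9 (X = -⅑*3362129 = -3362129/9 ≈ -3.7357e+5)
1/(4775740 + (4013427 - X)) = 1/(4775740 + (4013427 - 1*(-3362129/9))) = 1/(4775740 + (4013427 + 3362129/9)) = 1/(4775740 + 39482972/9) = 1/(82464632/9) = 9/82464632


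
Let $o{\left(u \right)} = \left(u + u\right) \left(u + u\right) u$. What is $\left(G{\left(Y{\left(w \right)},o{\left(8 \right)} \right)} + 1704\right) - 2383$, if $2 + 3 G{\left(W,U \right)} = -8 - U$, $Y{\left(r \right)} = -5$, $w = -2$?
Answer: $-1365$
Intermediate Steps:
$o{\left(u \right)} = 4 u^{3}$ ($o{\left(u \right)} = 2 u 2 u u = 4 u^{2} u = 4 u^{3}$)
$G{\left(W,U \right)} = - \frac{10}{3} - \frac{U}{3}$ ($G{\left(W,U \right)} = - \frac{2}{3} + \frac{-8 - U}{3} = - \frac{2}{3} - \left(\frac{8}{3} + \frac{U}{3}\right) = - \frac{10}{3} - \frac{U}{3}$)
$\left(G{\left(Y{\left(w \right)},o{\left(8 \right)} \right)} + 1704\right) - 2383 = \left(\left(- \frac{10}{3} - \frac{4 \cdot 8^{3}}{3}\right) + 1704\right) - 2383 = \left(\left(- \frac{10}{3} - \frac{4 \cdot 512}{3}\right) + 1704\right) - 2383 = \left(\left(- \frac{10}{3} - \frac{2048}{3}\right) + 1704\right) - 2383 = \left(-686 + 1704\right) - 2383 = 1018 - 2383 = -1365$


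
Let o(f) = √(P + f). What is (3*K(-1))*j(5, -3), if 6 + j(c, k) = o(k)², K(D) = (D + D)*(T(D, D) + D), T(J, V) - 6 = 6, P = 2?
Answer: 462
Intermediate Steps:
T(J, V) = 12 (T(J, V) = 6 + 6 = 12)
o(f) = √(2 + f)
K(D) = 2*D*(12 + D) (K(D) = (D + D)*(12 + D) = (2*D)*(12 + D) = 2*D*(12 + D))
j(c, k) = -4 + k (j(c, k) = -6 + (√(2 + k))² = -6 + (2 + k) = -4 + k)
(3*K(-1))*j(5, -3) = (3*(2*(-1)*(12 - 1)))*(-4 - 3) = (3*(2*(-1)*11))*(-7) = (3*(-22))*(-7) = -66*(-7) = 462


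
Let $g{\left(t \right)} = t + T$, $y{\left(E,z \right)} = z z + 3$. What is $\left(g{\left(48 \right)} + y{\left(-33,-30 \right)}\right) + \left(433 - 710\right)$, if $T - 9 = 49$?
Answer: $732$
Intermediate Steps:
$T = 58$ ($T = 9 + 49 = 58$)
$y{\left(E,z \right)} = 3 + z^{2}$ ($y{\left(E,z \right)} = z^{2} + 3 = 3 + z^{2}$)
$g{\left(t \right)} = 58 + t$ ($g{\left(t \right)} = t + 58 = 58 + t$)
$\left(g{\left(48 \right)} + y{\left(-33,-30 \right)}\right) + \left(433 - 710\right) = \left(\left(58 + 48\right) + \left(3 + \left(-30\right)^{2}\right)\right) + \left(433 - 710\right) = \left(106 + \left(3 + 900\right)\right) - 277 = \left(106 + 903\right) - 277 = 1009 - 277 = 732$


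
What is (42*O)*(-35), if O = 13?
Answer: -19110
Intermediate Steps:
(42*O)*(-35) = (42*13)*(-35) = 546*(-35) = -19110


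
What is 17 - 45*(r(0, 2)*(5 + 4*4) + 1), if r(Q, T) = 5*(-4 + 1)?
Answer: 14147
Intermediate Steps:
r(Q, T) = -15 (r(Q, T) = 5*(-3) = -15)
17 - 45*(r(0, 2)*(5 + 4*4) + 1) = 17 - 45*(-15*(5 + 4*4) + 1) = 17 - 45*(-15*(5 + 16) + 1) = 17 - 45*(-15*21 + 1) = 17 - 45*(-315 + 1) = 17 - 45*(-314) = 17 + 14130 = 14147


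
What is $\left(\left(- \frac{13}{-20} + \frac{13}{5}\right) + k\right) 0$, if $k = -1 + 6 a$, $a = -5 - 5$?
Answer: $0$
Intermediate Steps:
$a = -10$
$k = -61$ ($k = -1 + 6 \left(-10\right) = -1 - 60 = -61$)
$\left(\left(- \frac{13}{-20} + \frac{13}{5}\right) + k\right) 0 = \left(\left(- \frac{13}{-20} + \frac{13}{5}\right) - 61\right) 0 = \left(\left(\left(-13\right) \left(- \frac{1}{20}\right) + 13 \cdot \frac{1}{5}\right) - 61\right) 0 = \left(\left(\frac{13}{20} + \frac{13}{5}\right) - 61\right) 0 = \left(\frac{13}{4} - 61\right) 0 = \left(- \frac{231}{4}\right) 0 = 0$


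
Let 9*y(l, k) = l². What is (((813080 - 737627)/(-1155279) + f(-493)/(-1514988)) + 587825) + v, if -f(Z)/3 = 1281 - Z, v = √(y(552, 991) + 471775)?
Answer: 57157282669477343/97235212314 + 7*√10319 ≈ 5.8854e+5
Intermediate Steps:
y(l, k) = l²/9
v = 7*√10319 (v = √((⅑)*552² + 471775) = √((⅑)*304704 + 471775) = √(33856 + 471775) = √505631 = 7*√10319 ≈ 711.08)
f(Z) = -3843 + 3*Z (f(Z) = -3*(1281 - Z) = -3843 + 3*Z)
(((813080 - 737627)/(-1155279) + f(-493)/(-1514988)) + 587825) + v = (((813080 - 737627)/(-1155279) + (-3843 + 3*(-493))/(-1514988)) + 587825) + 7*√10319 = ((75453*(-1/1155279) + (-3843 - 1479)*(-1/1514988)) + 587825) + 7*√10319 = ((-25151/385093 - 5322*(-1/1514988)) + 587825) + 7*√10319 = ((-25151/385093 + 887/252498) + 587825) + 7*√10319 = (-6008999707/97235212314 + 587825) + 7*√10319 = 57157282669477343/97235212314 + 7*√10319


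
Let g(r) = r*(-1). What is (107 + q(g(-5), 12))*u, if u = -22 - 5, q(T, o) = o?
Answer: -3213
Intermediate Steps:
g(r) = -r
u = -27
(107 + q(g(-5), 12))*u = (107 + 12)*(-27) = 119*(-27) = -3213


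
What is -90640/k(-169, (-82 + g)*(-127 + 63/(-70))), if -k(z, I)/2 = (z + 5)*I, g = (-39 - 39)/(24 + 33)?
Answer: -48925/1887804 ≈ -0.025916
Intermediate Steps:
g = -26/19 (g = -78/57 = -78*1/57 = -26/19 ≈ -1.3684)
k(z, I) = -2*I*(5 + z) (k(z, I) = -2*(z + 5)*I = -2*(5 + z)*I = -2*I*(5 + z))
-90640/k(-169, (-82 + g)*(-127 + 63/(-70))) = -90640*(-1/(2*(-127 + 63/(-70))*(-82 - 26/19)*(5 - 169))) = -90640*(-19/(519552*(-127 + 63*(-1/70)))) = -90640*(-19/(519552*(-127 - 9/10))) = -90640/((-2*(-1584/19*(-1279/10))*(-164))) = -90640/((-2*1012968/95*(-164))) = -90640/332253504/95 = -90640*95/332253504 = -48925/1887804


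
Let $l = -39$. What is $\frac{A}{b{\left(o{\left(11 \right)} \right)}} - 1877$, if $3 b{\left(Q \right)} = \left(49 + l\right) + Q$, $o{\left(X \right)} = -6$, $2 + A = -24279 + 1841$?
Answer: $-18707$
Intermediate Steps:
$A = -22440$ ($A = -2 + \left(-24279 + 1841\right) = -2 - 22438 = -22440$)
$b{\left(Q \right)} = \frac{10}{3} + \frac{Q}{3}$ ($b{\left(Q \right)} = \frac{\left(49 - 39\right) + Q}{3} = \frac{10 + Q}{3} = \frac{10}{3} + \frac{Q}{3}$)
$\frac{A}{b{\left(o{\left(11 \right)} \right)}} - 1877 = - \frac{22440}{\frac{10}{3} + \frac{1}{3} \left(-6\right)} - 1877 = - \frac{22440}{\frac{10}{3} - 2} - 1877 = - \frac{22440}{\frac{4}{3}} - 1877 = \left(-22440\right) \frac{3}{4} - 1877 = -16830 - 1877 = -18707$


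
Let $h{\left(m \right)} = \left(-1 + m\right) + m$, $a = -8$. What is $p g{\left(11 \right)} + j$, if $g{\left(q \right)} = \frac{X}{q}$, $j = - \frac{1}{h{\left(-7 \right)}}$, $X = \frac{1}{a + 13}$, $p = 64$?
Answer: $\frac{203}{165} \approx 1.2303$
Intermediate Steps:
$h{\left(m \right)} = -1 + 2 m$
$X = \frac{1}{5}$ ($X = \frac{1}{-8 + 13} = \frac{1}{5} \approx 0.2$)
$j = \frac{1}{15}$ ($j = - \frac{1}{-1 + 2 \left(-7\right)} = - \frac{1}{-1 - 14} = - \frac{1}{-15} = \left(-1\right) \left(- \frac{1}{15}\right) = \frac{1}{15} \approx 0.066667$)
$g{\left(q \right)} = \frac{1}{5 q}$
$p g{\left(11 \right)} + j = 64 \frac{1}{5 \cdot 11} + \frac{1}{15} = 64 \cdot \frac{1}{5} \cdot \frac{1}{11} + \frac{1}{15} = 64 \cdot \frac{1}{55} + \frac{1}{15} = \frac{64}{55} + \frac{1}{15} = \frac{203}{165}$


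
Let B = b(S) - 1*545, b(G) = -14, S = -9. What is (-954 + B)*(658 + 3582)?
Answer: -6415120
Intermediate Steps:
B = -559 (B = -14 - 1*545 = -14 - 545 = -559)
(-954 + B)*(658 + 3582) = (-954 - 559)*(658 + 3582) = -1513*4240 = -6415120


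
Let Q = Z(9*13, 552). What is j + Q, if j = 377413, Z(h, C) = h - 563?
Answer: 376967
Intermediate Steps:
Z(h, C) = -563 + h
Q = -446 (Q = -563 + 9*13 = -563 + 117 = -446)
j + Q = 377413 - 446 = 376967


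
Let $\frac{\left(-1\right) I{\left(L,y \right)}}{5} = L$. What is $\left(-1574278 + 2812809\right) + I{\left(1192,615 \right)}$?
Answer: $1232571$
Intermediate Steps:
$I{\left(L,y \right)} = - 5 L$
$\left(-1574278 + 2812809\right) + I{\left(1192,615 \right)} = \left(-1574278 + 2812809\right) - 5960 = 1238531 - 5960 = 1232571$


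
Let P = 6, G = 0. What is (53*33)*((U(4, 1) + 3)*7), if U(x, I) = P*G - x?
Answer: -12243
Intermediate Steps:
U(x, I) = -x (U(x, I) = 6*0 - x = 0 - x = -x)
(53*33)*((U(4, 1) + 3)*7) = (53*33)*((-1*4 + 3)*7) = 1749*((-4 + 3)*7) = 1749*(-1*7) = 1749*(-7) = -12243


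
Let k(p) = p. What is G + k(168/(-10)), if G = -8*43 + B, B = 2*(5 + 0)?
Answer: -1754/5 ≈ -350.80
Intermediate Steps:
B = 10 (B = 2*5 = 10)
G = -334 (G = -8*43 + 10 = -344 + 10 = -334)
G + k(168/(-10)) = -334 + 168/(-10) = -334 + 168*(-1/10) = -334 - 84/5 = -1754/5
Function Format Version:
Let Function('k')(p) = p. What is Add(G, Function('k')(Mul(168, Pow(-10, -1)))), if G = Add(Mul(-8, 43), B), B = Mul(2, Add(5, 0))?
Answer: Rational(-1754, 5) ≈ -350.80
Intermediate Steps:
B = 10 (B = Mul(2, 5) = 10)
G = -334 (G = Add(Mul(-8, 43), 10) = Add(-344, 10) = -334)
Add(G, Function('k')(Mul(168, Pow(-10, -1)))) = Add(-334, Mul(168, Pow(-10, -1))) = Add(-334, Mul(168, Rational(-1, 10))) = Add(-334, Rational(-84, 5)) = Rational(-1754, 5)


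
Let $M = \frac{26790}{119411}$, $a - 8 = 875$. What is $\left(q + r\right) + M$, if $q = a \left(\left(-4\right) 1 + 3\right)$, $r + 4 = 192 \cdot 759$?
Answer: $\frac{17295635441}{119411} \approx 1.4484 \cdot 10^{5}$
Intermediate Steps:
$a = 883$ ($a = 8 + 875 = 883$)
$M = \frac{26790}{119411}$ ($M = 26790 \cdot \frac{1}{119411} = \frac{26790}{119411} \approx 0.22435$)
$r = 145724$ ($r = -4 + 192 \cdot 759 = -4 + 145728 = 145724$)
$q = -883$ ($q = 883 \left(\left(-4\right) 1 + 3\right) = 883 \left(-4 + 3\right) = 883 \left(-1\right) = -883$)
$\left(q + r\right) + M = \left(-883 + 145724\right) + \frac{26790}{119411} = 144841 + \frac{26790}{119411} = \frac{17295635441}{119411}$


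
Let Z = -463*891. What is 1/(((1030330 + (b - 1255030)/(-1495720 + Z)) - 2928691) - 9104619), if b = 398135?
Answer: -1908253/20996468737045 ≈ -9.0884e-8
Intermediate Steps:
Z = -412533
1/(((1030330 + (b - 1255030)/(-1495720 + Z)) - 2928691) - 9104619) = 1/(((1030330 + (398135 - 1255030)/(-1495720 - 412533)) - 2928691) - 9104619) = 1/(((1030330 - 856895/(-1908253)) - 2928691) - 9104619) = 1/(((1030330 - 856895*(-1/1908253)) - 2928691) - 9104619) = 1/(((1030330 + 856895/1908253) - 2928691) - 9104619) = 1/((1966131170385/1908253 - 2928691) - 9104619) = 1/(-3622552216438/1908253 - 9104619) = 1/(-20996468737045/1908253) = -1908253/20996468737045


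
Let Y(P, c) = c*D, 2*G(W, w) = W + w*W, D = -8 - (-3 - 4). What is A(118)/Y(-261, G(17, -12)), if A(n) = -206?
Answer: -412/187 ≈ -2.2032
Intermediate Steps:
D = -1 (D = -8 - 1*(-7) = -8 + 7 = -1)
G(W, w) = W/2 + W*w/2 (G(W, w) = (W + w*W)/2 = (W + W*w)/2 = W/2 + W*w/2)
Y(P, c) = -c (Y(P, c) = c*(-1) = -c)
A(118)/Y(-261, G(17, -12)) = -206*(-2/(17*(1 - 12))) = -206/((-17*(-11)/2)) = -206/((-1*(-187/2))) = -206/187/2 = -206*2/187 = -412/187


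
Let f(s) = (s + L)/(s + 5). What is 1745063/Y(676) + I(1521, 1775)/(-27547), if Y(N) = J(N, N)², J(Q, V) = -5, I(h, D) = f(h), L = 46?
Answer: 73356728164311/1050918050 ≈ 69803.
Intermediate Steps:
f(s) = (46 + s)/(5 + s) (f(s) = (s + 46)/(s + 5) = (46 + s)/(5 + s))
I(h, D) = (46 + h)/(5 + h)
Y(N) = 25 (Y(N) = (-5)² = 25)
1745063/Y(676) + I(1521, 1775)/(-27547) = 1745063/25 + ((46 + 1521)/(5 + 1521))/(-27547) = 1745063*(1/25) + (1567/1526)*(-1/27547) = 1745063/25 + ((1/1526)*1567)*(-1/27547) = 1745063/25 + (1567/1526)*(-1/27547) = 1745063/25 - 1567/42036722 = 73356728164311/1050918050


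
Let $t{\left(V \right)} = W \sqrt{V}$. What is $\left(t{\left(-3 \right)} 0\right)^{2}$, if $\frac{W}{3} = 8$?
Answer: $0$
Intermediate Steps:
$W = 24$ ($W = 3 \cdot 8 = 24$)
$t{\left(V \right)} = 24 \sqrt{V}$
$\left(t{\left(-3 \right)} 0\right)^{2} = \left(24 \sqrt{-3} \cdot 0\right)^{2} = \left(24 i \sqrt{3} \cdot 0\right)^{2} = 0^{2} = 0$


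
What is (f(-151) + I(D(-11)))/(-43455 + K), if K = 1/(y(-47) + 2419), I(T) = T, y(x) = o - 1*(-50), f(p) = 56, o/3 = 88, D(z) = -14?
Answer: -57393/59381257 ≈ -0.00096652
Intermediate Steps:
o = 264 (o = 3*88 = 264)
y(x) = 314 (y(x) = 264 - 1*(-50) = 264 + 50 = 314)
K = 1/2733 (K = 1/(314 + 2419) = 1/2733 ≈ 0.00036590)
(f(-151) + I(D(-11)))/(-43455 + K) = (56 - 14)/(-43455 + 1/2733) = 42/(-118762514/2733) = 42*(-2733/118762514) = -57393/59381257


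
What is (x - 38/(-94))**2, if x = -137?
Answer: 41216400/2209 ≈ 18658.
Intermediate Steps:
(x - 38/(-94))**2 = (-137 - 38/(-94))**2 = (-137 - 38*(-1/94))**2 = (-137 + 19/47)**2 = (-6420/47)**2 = 41216400/2209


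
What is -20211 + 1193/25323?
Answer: -511801960/25323 ≈ -20211.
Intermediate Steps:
-20211 + 1193/25323 = -511801960/25323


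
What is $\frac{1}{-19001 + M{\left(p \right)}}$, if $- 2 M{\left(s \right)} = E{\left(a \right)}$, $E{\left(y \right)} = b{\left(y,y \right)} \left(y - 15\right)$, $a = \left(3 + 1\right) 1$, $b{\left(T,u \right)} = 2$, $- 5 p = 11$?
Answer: $- \frac{1}{18990} \approx -5.2659 \cdot 10^{-5}$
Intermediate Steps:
$p = - \frac{11}{5}$ ($p = \left(- \frac{1}{5}\right) 11 = - \frac{11}{5} \approx -2.2$)
$a = 4$ ($a = 4 \cdot 1 = 4$)
$E{\left(y \right)} = -30 + 2 y$ ($E{\left(y \right)} = 2 \left(y - 15\right) = 2 \left(-15 + y\right) = -30 + 2 y$)
$M{\left(s \right)} = 11$ ($M{\left(s \right)} = - \frac{-30 + 2 \cdot 4}{2} = - \frac{-30 + 8}{2} = \left(- \frac{1}{2}\right) \left(-22\right) = 11$)
$\frac{1}{-19001 + M{\left(p \right)}} = \frac{1}{-19001 + 11} = \frac{1}{-18990} = - \frac{1}{18990}$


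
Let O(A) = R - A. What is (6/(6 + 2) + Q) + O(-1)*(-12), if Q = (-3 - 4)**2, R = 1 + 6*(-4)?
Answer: 1255/4 ≈ 313.75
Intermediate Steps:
R = -23 (R = 1 - 24 = -23)
Q = 49 (Q = (-7)**2 = 49)
O(A) = -23 - A
(6/(6 + 2) + Q) + O(-1)*(-12) = (6/(6 + 2) + 49) + (-23 - 1*(-1))*(-12) = (6/8 + 49) + (-23 + 1)*(-12) = (6*(1/8) + 49) - 22*(-12) = (3/4 + 49) + 264 = 199/4 + 264 = 1255/4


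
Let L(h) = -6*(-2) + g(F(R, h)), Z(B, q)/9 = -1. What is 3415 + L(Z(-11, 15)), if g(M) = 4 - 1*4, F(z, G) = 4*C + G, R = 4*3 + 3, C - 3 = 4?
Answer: 3427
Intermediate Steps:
C = 7 (C = 3 + 4 = 7)
Z(B, q) = -9 (Z(B, q) = 9*(-1) = -9)
R = 15 (R = 12 + 3 = 15)
F(z, G) = 28 + G (F(z, G) = 4*7 + G = 28 + G)
g(M) = 0 (g(M) = 4 - 4 = 0)
L(h) = 12 (L(h) = -6*(-2) + 0 = 12 + 0 = 12)
3415 + L(Z(-11, 15)) = 3415 + 12 = 3427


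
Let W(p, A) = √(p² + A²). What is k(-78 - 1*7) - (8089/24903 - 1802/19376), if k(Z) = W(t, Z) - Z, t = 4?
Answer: 20451193811/241260264 + √7241 ≈ 169.86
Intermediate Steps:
W(p, A) = √(A² + p²)
k(Z) = √(16 + Z²) - Z (k(Z) = √(Z² + 4²) - Z = √(Z² + 16) - Z = √(16 + Z²) - Z)
k(-78 - 1*7) - (8089/24903 - 1802/19376) = (√(16 + (-78 - 1*7)²) - (-78 - 1*7)) - (8089/24903 - 1802/19376) = (√(16 + (-78 - 7)²) - (-78 - 7)) - (8089*(1/24903) - 1802*1/19376) = (√(16 + (-85)²) - 1*(-85)) - (8089/24903 - 901/9688) = (√(16 + 7225) + 85) - 1*55928629/241260264 = (√7241 + 85) - 55928629/241260264 = (85 + √7241) - 55928629/241260264 = 20451193811/241260264 + √7241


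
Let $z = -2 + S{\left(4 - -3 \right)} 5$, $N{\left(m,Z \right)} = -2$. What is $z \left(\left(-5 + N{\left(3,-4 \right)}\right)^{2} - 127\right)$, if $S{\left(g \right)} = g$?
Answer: $-2574$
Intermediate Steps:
$z = 33$ ($z = -2 + \left(4 - -3\right) 5 = -2 + \left(4 + 3\right) 5 = -2 + 7 \cdot 5 = -2 + 35 = 33$)
$z \left(\left(-5 + N{\left(3,-4 \right)}\right)^{2} - 127\right) = 33 \left(\left(-5 - 2\right)^{2} - 127\right) = 33 \left(\left(-7\right)^{2} - 127\right) = 33 \left(49 - 127\right) = 33 \left(-78\right) = -2574$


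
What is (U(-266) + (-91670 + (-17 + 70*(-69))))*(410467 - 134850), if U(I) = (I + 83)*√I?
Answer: -26601725989 - 50437911*I*√266 ≈ -2.6602e+10 - 8.2262e+8*I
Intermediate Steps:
U(I) = √I*(83 + I) (U(I) = (83 + I)*√I = √I*(83 + I))
(U(-266) + (-91670 + (-17 + 70*(-69))))*(410467 - 134850) = (√(-266)*(83 - 266) + (-91670 + (-17 + 70*(-69))))*(410467 - 134850) = ((I*√266)*(-183) + (-91670 + (-17 - 4830)))*275617 = (-183*I*√266 + (-91670 - 4847))*275617 = (-183*I*√266 - 96517)*275617 = (-96517 - 183*I*√266)*275617 = -26601725989 - 50437911*I*√266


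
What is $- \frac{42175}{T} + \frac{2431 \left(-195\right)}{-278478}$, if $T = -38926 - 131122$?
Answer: $\frac{15392535635}{7892437824} \approx 1.9503$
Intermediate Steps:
$T = -170048$ ($T = -38926 - 131122 = -170048$)
$- \frac{42175}{T} + \frac{2431 \left(-195\right)}{-278478} = - \frac{42175}{-170048} + \frac{2431 \left(-195\right)}{-278478} = \left(-42175\right) \left(- \frac{1}{170048}\right) - - \frac{158015}{92826} = \frac{42175}{170048} + \frac{158015}{92826} = \frac{15392535635}{7892437824}$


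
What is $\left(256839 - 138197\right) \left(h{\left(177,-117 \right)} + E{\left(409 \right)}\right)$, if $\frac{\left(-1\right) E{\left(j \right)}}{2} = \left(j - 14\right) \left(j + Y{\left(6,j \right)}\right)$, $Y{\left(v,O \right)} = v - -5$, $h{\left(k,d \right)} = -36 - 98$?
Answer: $-39381313628$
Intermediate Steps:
$h{\left(k,d \right)} = -134$ ($h{\left(k,d \right)} = -36 - 98 = -134$)
$Y{\left(v,O \right)} = 5 + v$ ($Y{\left(v,O \right)} = v + 5 = 5 + v$)
$E{\left(j \right)} = - 2 \left(-14 + j\right) \left(11 + j\right)$ ($E{\left(j \right)} = - 2 \left(j - 14\right) \left(j + \left(5 + 6\right)\right) = - 2 \left(-14 + j\right) \left(j + 11\right) = - 2 \left(-14 + j\right) \left(11 + j\right)$)
$\left(256839 - 138197\right) \left(h{\left(177,-117 \right)} + E{\left(409 \right)}\right) = \left(256839 - 138197\right) \left(-134 + \left(308 - 2 \cdot 409^{2} + 6 \cdot 409\right)\right) = 118642 \left(-134 + \left(308 - 334562 + 2454\right)\right) = 118642 \left(-134 - 331800\right) = 118642 \left(-331934\right) = -39381313628$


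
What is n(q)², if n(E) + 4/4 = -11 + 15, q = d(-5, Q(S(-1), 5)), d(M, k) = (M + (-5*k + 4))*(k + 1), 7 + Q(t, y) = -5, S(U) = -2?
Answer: 9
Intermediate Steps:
Q(t, y) = -12 (Q(t, y) = -7 - 5 = -12)
d(M, k) = (1 + k)*(4 + M - 5*k) (d(M, k) = (M + (4 - 5*k))*(1 + k) = (4 + M - 5*k)*(1 + k) = (1 + k)*(4 + M - 5*k))
q = -649 (q = 4 - 5 - 1*(-12) - 5*(-12)² - 5*(-12) = 4 - 5 + 12 - 5*144 + 60 = 4 - 5 + 12 - 720 + 60 = -649)
n(E) = 3 (n(E) = -1 + (-11 + 15) = -1 + 4 = 3)
n(q)² = 3² = 9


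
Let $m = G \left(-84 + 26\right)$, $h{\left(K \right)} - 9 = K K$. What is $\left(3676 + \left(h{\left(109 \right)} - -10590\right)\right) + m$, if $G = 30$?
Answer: $24416$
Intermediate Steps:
$h{\left(K \right)} = 9 + K^{2}$ ($h{\left(K \right)} = 9 + K K = 9 + K^{2}$)
$m = -1740$ ($m = 30 \left(-84 + 26\right) = 30 \left(-58\right) = -1740$)
$\left(3676 + \left(h{\left(109 \right)} - -10590\right)\right) + m = \left(3676 + \left(\left(9 + 109^{2}\right) - -10590\right)\right) - 1740 = \left(3676 + \left(\left(9 + 11881\right) + 10590\right)\right) - 1740 = \left(3676 + \left(11890 + 10590\right)\right) - 1740 = \left(3676 + 22480\right) - 1740 = 26156 - 1740 = 24416$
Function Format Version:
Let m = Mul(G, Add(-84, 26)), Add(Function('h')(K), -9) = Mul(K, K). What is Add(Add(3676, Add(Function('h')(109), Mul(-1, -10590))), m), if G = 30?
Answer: 24416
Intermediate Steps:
Function('h')(K) = Add(9, Pow(K, 2)) (Function('h')(K) = Add(9, Mul(K, K)) = Add(9, Pow(K, 2)))
m = -1740 (m = Mul(30, Add(-84, 26)) = Mul(30, -58) = -1740)
Add(Add(3676, Add(Function('h')(109), Mul(-1, -10590))), m) = Add(Add(3676, Add(Add(9, Pow(109, 2)), Mul(-1, -10590))), -1740) = Add(Add(3676, Add(Add(9, 11881), 10590)), -1740) = Add(Add(3676, Add(11890, 10590)), -1740) = Add(Add(3676, 22480), -1740) = Add(26156, -1740) = 24416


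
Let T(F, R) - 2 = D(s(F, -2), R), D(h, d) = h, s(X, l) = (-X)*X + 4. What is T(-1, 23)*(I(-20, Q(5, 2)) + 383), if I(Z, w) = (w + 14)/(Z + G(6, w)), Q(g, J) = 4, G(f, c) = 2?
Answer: 1910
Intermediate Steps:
s(X, l) = 4 - X**2 (s(X, l) = -X**2 + 4 = 4 - X**2)
T(F, R) = 6 - F**2 (T(F, R) = 2 + (4 - F**2) = 6 - F**2)
I(Z, w) = (14 + w)/(2 + Z) (I(Z, w) = (w + 14)/(Z + 2) = (14 + w)/(2 + Z))
T(-1, 23)*(I(-20, Q(5, 2)) + 383) = (6 - 1*(-1)**2)*((14 + 4)/(2 - 20) + 383) = (6 - 1*1)*(18/(-18) + 383) = (6 - 1)*(-1/18*18 + 383) = 5*(-1 + 383) = 5*382 = 1910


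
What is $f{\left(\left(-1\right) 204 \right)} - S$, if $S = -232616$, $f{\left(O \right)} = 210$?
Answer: $232826$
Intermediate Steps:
$f{\left(\left(-1\right) 204 \right)} - S = 210 - -232616 = 210 + 232616 = 232826$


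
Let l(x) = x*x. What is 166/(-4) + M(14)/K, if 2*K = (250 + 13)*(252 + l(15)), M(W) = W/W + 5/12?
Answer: -15618641/376353 ≈ -41.500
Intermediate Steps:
l(x) = x**2
M(W) = 17/12 (M(W) = 1 + 5*(1/12) = 1 + 5/12 = 17/12)
K = 125451/2 (K = ((250 + 13)*(252 + 15**2))/2 = (263*(252 + 225))/2 = (263*477)/2 = (1/2)*125451 = 125451/2 ≈ 62726.)
166/(-4) + M(14)/K = 166/(-4) + 17/(12*(125451/2)) = 166*(-1/4) + (17/12)*(2/125451) = -83/2 + 17/752706 = -15618641/376353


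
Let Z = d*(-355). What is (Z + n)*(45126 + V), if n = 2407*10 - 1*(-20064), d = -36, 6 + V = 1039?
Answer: 2627093326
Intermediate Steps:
V = 1033 (V = -6 + 1039 = 1033)
Z = 12780 (Z = -36*(-355) = 12780)
n = 44134 (n = 24070 + 20064 = 44134)
(Z + n)*(45126 + V) = (12780 + 44134)*(45126 + 1033) = 56914*46159 = 2627093326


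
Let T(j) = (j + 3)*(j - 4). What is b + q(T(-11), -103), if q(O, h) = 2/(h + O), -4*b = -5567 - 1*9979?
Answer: 132145/34 ≈ 3886.6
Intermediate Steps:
b = 7773/2 (b = -(-5567 - 1*9979)/4 = -(-5567 - 9979)/4 = -¼*(-15546) = 7773/2 ≈ 3886.5)
T(j) = (-4 + j)*(3 + j) (T(j) = (3 + j)*(-4 + j) = (-4 + j)*(3 + j))
q(O, h) = 2/(O + h)
b + q(T(-11), -103) = 7773/2 + 2/((-12 + (-11)² - 1*(-11)) - 103) = 7773/2 + 2/((-12 + 121 + 11) - 103) = 7773/2 + 2/(120 - 103) = 7773/2 + 2/17 = 132145/34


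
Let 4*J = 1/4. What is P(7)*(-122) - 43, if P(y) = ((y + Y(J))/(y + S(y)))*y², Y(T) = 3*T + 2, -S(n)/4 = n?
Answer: 20579/8 ≈ 2572.4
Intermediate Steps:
J = 1/16 (J = (¼)/4 = (¼)*(¼) = 1/16 ≈ 0.062500)
S(n) = -4*n
Y(T) = 2 + 3*T
P(y) = -y*(35/16 + y)/3 (P(y) = ((y + (2 + 3*(1/16)))/(y - 4*y))*y² = ((y + (2 + 3/16))/((-3*y)))*y² = ((y + 35/16)*(-1/(3*y)))*y² = ((35/16 + y)*(-1/(3*y)))*y² = (-(35/16 + y)/(3*y))*y² = -y*(35/16 + y)/3)
P(7)*(-122) - 43 = -1/48*7*(35 + 16*7)*(-122) - 43 = -1/48*7*(35 + 112)*(-122) - 43 = -1/48*7*147*(-122) - 43 = -343/16*(-122) - 43 = 20923/8 - 43 = 20579/8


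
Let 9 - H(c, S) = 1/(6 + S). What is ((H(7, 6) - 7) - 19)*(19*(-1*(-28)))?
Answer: -27265/3 ≈ -9088.3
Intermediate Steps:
H(c, S) = 9 - 1/(6 + S)
((H(7, 6) - 7) - 19)*(19*(-1*(-28))) = (((53 + 9*6)/(6 + 6) - 7) - 19)*(19*(-1*(-28))) = (((53 + 54)/12 - 7) - 19)*(19*28) = (((1/12)*107 - 7) - 19)*532 = ((107/12 - 7) - 19)*532 = (23/12 - 19)*532 = -205/12*532 = -27265/3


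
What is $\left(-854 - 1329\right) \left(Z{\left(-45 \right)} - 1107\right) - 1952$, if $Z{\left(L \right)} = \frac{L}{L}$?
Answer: $2412446$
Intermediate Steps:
$Z{\left(L \right)} = 1$
$\left(-854 - 1329\right) \left(Z{\left(-45 \right)} - 1107\right) - 1952 = \left(-854 - 1329\right) \left(1 - 1107\right) - 1952 = \left(-2183\right) \left(-1106\right) - 1952 = 2414398 - 1952 = 2412446$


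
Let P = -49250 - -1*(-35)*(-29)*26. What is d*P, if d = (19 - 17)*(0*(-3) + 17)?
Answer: -777240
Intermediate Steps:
d = 34 (d = 2*(0 + 17) = 2*17 = 34)
P = -22860 (P = -49250 - 35*(-29)*26 = -49250 - (-1015)*26 = -49250 - 1*(-26390) = -49250 + 26390 = -22860)
d*P = 34*(-22860) = -777240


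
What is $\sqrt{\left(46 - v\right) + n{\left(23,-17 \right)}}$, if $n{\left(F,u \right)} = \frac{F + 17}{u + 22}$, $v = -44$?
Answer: $7 \sqrt{2} \approx 9.8995$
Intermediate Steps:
$n{\left(F,u \right)} = \frac{17 + F}{22 + u}$
$\sqrt{\left(46 - v\right) + n{\left(23,-17 \right)}} = \sqrt{\left(46 - -44\right) + \frac{17 + 23}{22 - 17}} = \sqrt{\left(46 + 44\right) + \frac{1}{5} \cdot 40} = \sqrt{90 + \frac{1}{5} \cdot 40} = \sqrt{90 + 8} = \sqrt{98} = 7 \sqrt{2}$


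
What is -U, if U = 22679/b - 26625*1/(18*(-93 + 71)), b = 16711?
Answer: -151303753/2205852 ≈ -68.592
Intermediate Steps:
U = 151303753/2205852 (U = 22679/16711 - 26625*1/(18*(-93 + 71)) = 22679*(1/16711) - 26625/((-22*18)) = 22679/16711 - 26625/(-396) = 22679/16711 - 26625*(-1/396) = 22679/16711 + 8875/132 = 151303753/2205852 ≈ 68.592)
-U = -1*151303753/2205852 = -151303753/2205852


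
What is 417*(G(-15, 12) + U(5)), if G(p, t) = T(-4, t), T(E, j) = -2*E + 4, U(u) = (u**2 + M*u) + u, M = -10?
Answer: -3336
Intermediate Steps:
U(u) = u**2 - 9*u (U(u) = (u**2 - 10*u) + u = u**2 - 9*u)
T(E, j) = 4 - 2*E
G(p, t) = 12 (G(p, t) = 4 - 2*(-4) = 4 + 8 = 12)
417*(G(-15, 12) + U(5)) = 417*(12 + 5*(-9 + 5)) = 417*(12 + 5*(-4)) = 417*(12 - 20) = 417*(-8) = -3336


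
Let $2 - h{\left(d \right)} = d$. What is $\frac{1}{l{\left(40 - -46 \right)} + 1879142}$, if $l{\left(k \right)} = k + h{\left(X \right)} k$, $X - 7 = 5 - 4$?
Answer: $\frac{1}{1878712} \approx 5.3228 \cdot 10^{-7}$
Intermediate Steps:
$X = 8$ ($X = 7 + \left(5 - 4\right) = 7 + 1 = 8$)
$h{\left(d \right)} = 2 - d$
$l{\left(k \right)} = - 5 k$ ($l{\left(k \right)} = k + \left(2 - 8\right) k = k - 6 k = - 5 k$)
$\frac{1}{l{\left(40 - -46 \right)} + 1879142} = \frac{1}{- 5 \left(40 - -46\right) + 1879142} = \frac{1}{- 5 \left(40 + 46\right) + 1879142} = \frac{1}{\left(-5\right) 86 + 1879142} = \frac{1}{-430 + 1879142} = \frac{1}{1878712}$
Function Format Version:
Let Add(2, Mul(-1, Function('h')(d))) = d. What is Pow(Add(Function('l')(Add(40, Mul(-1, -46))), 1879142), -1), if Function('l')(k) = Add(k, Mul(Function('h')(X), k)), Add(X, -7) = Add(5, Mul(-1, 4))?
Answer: Rational(1, 1878712) ≈ 5.3228e-7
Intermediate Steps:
X = 8 (X = Add(7, Add(5, Mul(-1, 4))) = Add(7, Add(5, -4)) = Add(7, 1) = 8)
Function('h')(d) = Add(2, Mul(-1, d))
Function('l')(k) = Mul(-5, k) (Function('l')(k) = Add(k, Mul(Add(2, Mul(-1, 8)), k)) = Add(k, Mul(Add(2, -8), k)) = Add(k, Mul(-6, k)) = Mul(-5, k))
Pow(Add(Function('l')(Add(40, Mul(-1, -46))), 1879142), -1) = Pow(Add(Mul(-5, Add(40, Mul(-1, -46))), 1879142), -1) = Pow(Add(Mul(-5, Add(40, 46)), 1879142), -1) = Pow(Add(Mul(-5, 86), 1879142), -1) = Pow(Add(-430, 1879142), -1) = Pow(1878712, -1) = Rational(1, 1878712)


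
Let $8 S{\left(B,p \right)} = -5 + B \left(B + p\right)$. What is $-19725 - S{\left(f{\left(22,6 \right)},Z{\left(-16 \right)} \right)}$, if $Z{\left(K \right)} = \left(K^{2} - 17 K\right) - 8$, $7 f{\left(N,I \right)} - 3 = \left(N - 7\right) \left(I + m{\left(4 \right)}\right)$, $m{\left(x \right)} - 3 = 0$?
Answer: $- \frac{8253319}{392} \approx -21054.0$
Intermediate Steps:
$m{\left(x \right)} = 3$ ($m{\left(x \right)} = 3 + 0 = 3$)
$f{\left(N,I \right)} = \frac{3}{7} + \frac{\left(-7 + N\right) \left(3 + I\right)}{7}$ ($f{\left(N,I \right)} = \frac{3}{7} + \frac{\left(N - 7\right) \left(I + 3\right)}{7} = \frac{3}{7} + \frac{\left(-7 + N\right) \left(3 + I\right)}{7}$)
$Z{\left(K \right)} = -8 + K^{2} - 17 K$
$S{\left(B,p \right)} = - \frac{5}{8} + \frac{B \left(B + p\right)}{8}$ ($S{\left(B,p \right)} = \frac{-5 + B \left(B + p\right)}{8} = - \frac{5}{8} + \frac{B \left(B + p\right)}{8}$)
$-19725 - S{\left(f{\left(22,6 \right)},Z{\left(-16 \right)} \right)} = -19725 - \left(- \frac{5}{8} + \frac{\left(- \frac{18}{7} - 6 + \frac{3}{7} \cdot 22 + \frac{1}{7} \cdot 6 \cdot 22\right)^{2}}{8} + \frac{\left(- \frac{18}{7} - 6 + \frac{3}{7} \cdot 22 + \frac{1}{7} \cdot 6 \cdot 22\right) \left(-8 + \left(-16\right)^{2} - -272\right)}{8}\right) = -19725 - \left(- \frac{5}{8} + \frac{\left(- \frac{18}{7} - 6 + \frac{66}{7} + \frac{132}{7}\right)^{2}}{8} + \frac{\left(- \frac{18}{7} - 6 + \frac{66}{7} + \frac{132}{7}\right) \left(-8 + 256 + 272\right)}{8}\right) = -19725 - \left(- \frac{5}{8} + \frac{\left(\frac{138}{7}\right)^{2}}{8} + \frac{1}{8} \cdot \frac{138}{7} \cdot 520\right) = -19725 - \left(- \frac{5}{8} + \frac{1}{8} \cdot \frac{19044}{49} + \frac{8970}{7}\right) = -19725 - \left(- \frac{5}{8} + \frac{4761}{98} + \frac{8970}{7}\right) = -19725 - \frac{521119}{392} = - \frac{8253319}{392}$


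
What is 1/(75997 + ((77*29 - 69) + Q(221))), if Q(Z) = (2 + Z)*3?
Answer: 1/78830 ≈ 1.2686e-5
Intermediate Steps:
Q(Z) = 6 + 3*Z
1/(75997 + ((77*29 - 69) + Q(221))) = 1/(75997 + ((77*29 - 69) + (6 + 3*221))) = 1/(75997 + ((2233 - 69) + (6 + 663))) = 1/(75997 + (2164 + 669)) = 1/(75997 + 2833) = 1/78830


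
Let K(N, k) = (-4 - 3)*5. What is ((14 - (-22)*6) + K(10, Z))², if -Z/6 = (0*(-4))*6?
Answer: 12321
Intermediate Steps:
Z = 0 (Z = -6*0*(-4)*6 = -0*6 = -6*0 = 0)
K(N, k) = -35 (K(N, k) = -7*5 = -35)
((14 - (-22)*6) + K(10, Z))² = ((14 - (-22)*6) - 35)² = ((14 - 1*(-132)) - 35)² = ((14 + 132) - 35)² = (146 - 35)² = 111² = 12321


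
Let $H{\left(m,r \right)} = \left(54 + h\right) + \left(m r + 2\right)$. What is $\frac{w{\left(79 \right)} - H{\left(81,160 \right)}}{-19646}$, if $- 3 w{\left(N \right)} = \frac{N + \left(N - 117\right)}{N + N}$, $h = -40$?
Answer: $\frac{6150665}{9312204} \approx 0.66049$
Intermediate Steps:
$H{\left(m,r \right)} = 16 + m r$ ($H{\left(m,r \right)} = \left(54 - 40\right) + \left(m r + 2\right) = 14 + \left(2 + m r\right) = 16 + m r$)
$w{\left(N \right)} = - \frac{-117 + 2 N}{6 N}$ ($w{\left(N \right)} = - \frac{\left(N + \left(N - 117\right)\right) \frac{1}{N + N}}{3} = - \frac{\left(N + \left(-117 + N\right)\right) \frac{1}{2 N}}{3} = - \frac{\left(-117 + 2 N\right) \frac{1}{2 N}}{3} = - \frac{\frac{1}{2} \frac{1}{N} \left(-117 + 2 N\right)}{3} = - \frac{-117 + 2 N}{6 N}$)
$\frac{w{\left(79 \right)} - H{\left(81,160 \right)}}{-19646} = \frac{\frac{117 - 158}{6 \cdot 79} - \left(16 + 81 \cdot 160\right)}{-19646} = \left(\frac{1}{6} \cdot \frac{1}{79} \left(117 - 158\right) - \left(16 + 12960\right)\right) \left(- \frac{1}{19646}\right) = \left(\frac{1}{6} \cdot \frac{1}{79} \left(-41\right) - 12976\right) \left(- \frac{1}{19646}\right) = \left(- \frac{41}{474} - 12976\right) \left(- \frac{1}{19646}\right) = \left(- \frac{6150665}{474}\right) \left(- \frac{1}{19646}\right) = \frac{6150665}{9312204}$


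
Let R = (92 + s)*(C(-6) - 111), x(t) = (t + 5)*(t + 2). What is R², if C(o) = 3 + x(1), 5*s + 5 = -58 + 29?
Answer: 58798224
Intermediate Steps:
s = -34/5 (s = -1 + (-58 + 29)/5 = -1 + (⅕)*(-29) = -1 - 29/5 = -34/5 ≈ -6.8000)
x(t) = (2 + t)*(5 + t) (x(t) = (5 + t)*(2 + t) = (2 + t)*(5 + t))
C(o) = 21 (C(o) = 3 + (10 + 1² + 7*1) = 3 + (10 + 1 + 7) = 3 + 18 = 21)
R = -7668 (R = (92 - 34/5)*(21 - 111) = (426/5)*(-90) = -7668)
R² = (-7668)² = 58798224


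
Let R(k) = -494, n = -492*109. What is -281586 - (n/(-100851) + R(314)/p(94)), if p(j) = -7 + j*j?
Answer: -83576131186304/296804493 ≈ -2.8159e+5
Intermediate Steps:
n = -53628
p(j) = -7 + j²
-281586 - (n/(-100851) + R(314)/p(94)) = -281586 - (-53628/(-100851) - 494/(-7 + 94²)) = -281586 - (-53628*(-1/100851) - 494/(-7 + 8836)) = -281586 - (17876/33617 - 494/8829) = -281586 - 1*141220406/296804493 = -281586 - 141220406/296804493 = -83576131186304/296804493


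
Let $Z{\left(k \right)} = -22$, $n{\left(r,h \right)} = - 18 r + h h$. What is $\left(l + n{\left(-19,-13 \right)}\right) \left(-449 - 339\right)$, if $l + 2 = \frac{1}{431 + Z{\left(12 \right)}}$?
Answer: $- \frac{164047416}{409} \approx -4.0109 \cdot 10^{5}$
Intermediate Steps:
$n{\left(r,h \right)} = h^{2} - 18 r$ ($n{\left(r,h \right)} = - 18 r + h^{2} = h^{2} - 18 r$)
$l = - \frac{817}{409}$ ($l = -2 + \frac{1}{431 - 22} = -2 + \frac{1}{409} = - \frac{817}{409} \approx -1.9976$)
$\left(l + n{\left(-19,-13 \right)}\right) \left(-449 - 339\right) = \left(- \frac{817}{409} + \left(\left(-13\right)^{2} - -342\right)\right) \left(-449 - 339\right) = \left(- \frac{817}{409} + \left(169 + 342\right)\right) \left(-788\right) = \left(- \frac{817}{409} + 511\right) \left(-788\right) = \frac{208182}{409} \left(-788\right) = - \frac{164047416}{409}$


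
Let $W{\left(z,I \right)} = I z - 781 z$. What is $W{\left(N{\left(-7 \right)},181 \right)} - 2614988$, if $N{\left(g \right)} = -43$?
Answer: $-2589188$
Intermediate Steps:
$W{\left(z,I \right)} = - 781 z + I z$
$W{\left(N{\left(-7 \right)},181 \right)} - 2614988 = - 43 \left(-781 + 181\right) - 2614988 = \left(-43\right) \left(-600\right) - 2614988 = 25800 - 2614988 = -2589188$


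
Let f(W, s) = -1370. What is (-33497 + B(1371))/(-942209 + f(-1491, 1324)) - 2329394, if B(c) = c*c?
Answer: -2197969107270/943579 ≈ -2.3294e+6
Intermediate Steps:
B(c) = c²
(-33497 + B(1371))/(-942209 + f(-1491, 1324)) - 2329394 = (-33497 + 1371²)/(-942209 - 1370) - 2329394 = (-33497 + 1879641)/(-943579) - 2329394 = 1846144*(-1/943579) - 2329394 = -1846144/943579 - 2329394 = -2197969107270/943579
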